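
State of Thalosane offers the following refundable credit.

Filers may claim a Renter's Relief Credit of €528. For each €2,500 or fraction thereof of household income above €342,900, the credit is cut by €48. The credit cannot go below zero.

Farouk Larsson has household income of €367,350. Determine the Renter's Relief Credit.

€48

Renter's Relief Credit: income exceeds €342,900 by €24,450, which is 10 full-or-partial €2,500 increments; reduction = 10 × €48 = €480, leaving €48.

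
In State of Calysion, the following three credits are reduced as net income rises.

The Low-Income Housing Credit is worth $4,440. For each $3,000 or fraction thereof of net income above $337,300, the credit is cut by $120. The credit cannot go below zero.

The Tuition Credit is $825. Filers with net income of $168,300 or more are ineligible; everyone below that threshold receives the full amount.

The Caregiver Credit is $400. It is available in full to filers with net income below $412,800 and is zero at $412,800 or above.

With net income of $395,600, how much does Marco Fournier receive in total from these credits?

Low-Income Housing Credit: income exceeds $337,300 by $58,300, which is 20 full-or-partial $3,000 increments; reduction = 20 × $120 = $2,400, leaving $2,040.
Tuition Credit: $395,600 meets or exceeds the $168,300 cutoff, so the credit is $0.
Caregiver Credit: $395,600 is below the $412,800 cutoff, so the full $400 applies.
Total: $2,040 + $0 + $400 = $2,440.

$2,440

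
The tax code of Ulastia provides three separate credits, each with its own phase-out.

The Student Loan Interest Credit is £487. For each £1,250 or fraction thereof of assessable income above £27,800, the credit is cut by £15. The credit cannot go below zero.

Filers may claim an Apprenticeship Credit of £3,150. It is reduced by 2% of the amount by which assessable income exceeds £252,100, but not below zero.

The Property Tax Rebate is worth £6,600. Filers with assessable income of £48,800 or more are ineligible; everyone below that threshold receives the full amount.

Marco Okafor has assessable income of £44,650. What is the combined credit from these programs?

£10,027

Student Loan Interest Credit: income exceeds £27,800 by £16,850, which is 14 full-or-partial £1,250 increments; reduction = 14 × £15 = £210, leaving £277.
Apprenticeship Credit: £44,650 is at or below the £252,100 threshold, so the full £3,150 applies.
Property Tax Rebate: £44,650 is below the £48,800 cutoff, so the full £6,600 applies.
Total: £277 + £3,150 + £6,600 = £10,027.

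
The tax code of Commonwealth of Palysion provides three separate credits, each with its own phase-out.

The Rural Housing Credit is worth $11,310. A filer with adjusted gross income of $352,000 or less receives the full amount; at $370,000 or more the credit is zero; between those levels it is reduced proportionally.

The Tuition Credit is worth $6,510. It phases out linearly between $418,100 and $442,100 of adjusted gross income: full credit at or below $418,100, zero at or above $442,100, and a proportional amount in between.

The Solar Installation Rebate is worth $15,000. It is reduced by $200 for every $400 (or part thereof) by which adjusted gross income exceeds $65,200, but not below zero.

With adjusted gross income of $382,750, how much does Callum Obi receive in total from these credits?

$6,510

Rural Housing Credit: $382,750 is at or above $370,000, so the credit is $0.
Tuition Credit: $382,750 is at or below the $418,100 threshold, so the full $6,510 applies.
Solar Installation Rebate: income exceeds $65,200 by $317,550 → 794 increments × $200 = $158,800 ≥ base, so the credit is $0.
Total: $0 + $6,510 + $0 = $6,510.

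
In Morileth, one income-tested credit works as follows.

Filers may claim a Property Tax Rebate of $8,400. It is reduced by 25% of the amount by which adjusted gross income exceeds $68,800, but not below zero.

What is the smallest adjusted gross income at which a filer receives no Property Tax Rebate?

$102,400

The credit falls by 25% of each dollar above $68,800, so it reaches zero when the excess is $8,400 / 25% = $33,600: income = $68,800 + $33,600 = $102,400.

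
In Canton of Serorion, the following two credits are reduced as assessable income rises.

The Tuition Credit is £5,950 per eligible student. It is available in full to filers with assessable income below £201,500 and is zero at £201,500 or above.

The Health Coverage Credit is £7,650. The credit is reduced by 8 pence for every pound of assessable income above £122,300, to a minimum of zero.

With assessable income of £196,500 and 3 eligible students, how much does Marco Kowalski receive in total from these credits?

Tuition Credit: base = 3 × £5,950 = £17,850. £196,500 is below the £201,500 cutoff, so the full £17,850 applies.
Health Coverage Credit: 8% of the £74,200 excess over £122,300 is £5,936; credit = £7,650 − £5,936 = £1,714.
Total: £17,850 + £1,714 = £19,564.

£19,564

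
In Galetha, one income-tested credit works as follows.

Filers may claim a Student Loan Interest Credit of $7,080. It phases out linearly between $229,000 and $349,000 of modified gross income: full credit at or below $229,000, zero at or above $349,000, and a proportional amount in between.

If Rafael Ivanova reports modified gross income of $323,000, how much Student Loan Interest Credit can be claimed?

Student Loan Interest Credit: $323,000 is $94,000 into a $120,000 phase-out range, leaving 26,000/120,000 of the credit: $7,080 × 26,000/120,000 = $1,534.

$1,534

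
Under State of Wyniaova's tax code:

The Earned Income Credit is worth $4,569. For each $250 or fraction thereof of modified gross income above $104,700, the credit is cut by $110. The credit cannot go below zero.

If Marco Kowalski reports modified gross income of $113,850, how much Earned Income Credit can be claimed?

$499

Earned Income Credit: income exceeds $104,700 by $9,150, which is 37 full-or-partial $250 increments; reduction = 37 × $110 = $4,070, leaving $499.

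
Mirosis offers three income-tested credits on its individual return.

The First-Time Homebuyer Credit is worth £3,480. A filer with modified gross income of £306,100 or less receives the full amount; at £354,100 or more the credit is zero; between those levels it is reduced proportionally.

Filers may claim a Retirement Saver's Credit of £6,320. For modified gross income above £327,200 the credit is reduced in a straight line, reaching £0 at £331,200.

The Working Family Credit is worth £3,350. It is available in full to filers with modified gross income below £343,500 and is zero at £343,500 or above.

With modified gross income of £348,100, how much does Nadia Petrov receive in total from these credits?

£435

First-Time Homebuyer Credit: £348,100 is £42,000 into a £48,000 phase-out range, leaving 6,000/48,000 of the credit: £3,480 × 6,000/48,000 = £435.
Retirement Saver's Credit: £348,100 is at or above £331,200, so the credit is £0.
Working Family Credit: £348,100 meets or exceeds the £343,500 cutoff, so the credit is £0.
Total: £435 + £0 + £0 = £435.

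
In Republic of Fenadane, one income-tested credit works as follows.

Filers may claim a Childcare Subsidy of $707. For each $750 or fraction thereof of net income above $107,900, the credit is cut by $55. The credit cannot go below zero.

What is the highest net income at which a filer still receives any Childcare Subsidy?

$116,900

After 12 increments the reduction is 12 × $55 = $660, leaving $47; one more increment wipes it out. Increment 12 ends at excess 12 × $750 = $9,000, so the highest qualifying income is $107,900 + $9,000 = $116,900.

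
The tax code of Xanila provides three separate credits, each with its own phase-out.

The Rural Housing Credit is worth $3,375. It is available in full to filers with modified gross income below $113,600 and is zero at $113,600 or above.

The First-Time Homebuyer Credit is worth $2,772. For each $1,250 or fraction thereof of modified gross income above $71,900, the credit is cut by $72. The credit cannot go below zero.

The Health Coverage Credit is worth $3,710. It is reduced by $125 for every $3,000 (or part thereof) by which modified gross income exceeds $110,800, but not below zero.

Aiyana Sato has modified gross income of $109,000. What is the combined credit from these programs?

$7,697

Rural Housing Credit: $109,000 is below the $113,600 cutoff, so the full $3,375 applies.
First-Time Homebuyer Credit: income exceeds $71,900 by $37,100, which is 30 full-or-partial $1,250 increments; reduction = 30 × $72 = $2,160, leaving $612.
Health Coverage Credit: $109,000 is at or below the $110,800 threshold, so the full $3,710 applies.
Total: $3,375 + $612 + $3,710 = $7,697.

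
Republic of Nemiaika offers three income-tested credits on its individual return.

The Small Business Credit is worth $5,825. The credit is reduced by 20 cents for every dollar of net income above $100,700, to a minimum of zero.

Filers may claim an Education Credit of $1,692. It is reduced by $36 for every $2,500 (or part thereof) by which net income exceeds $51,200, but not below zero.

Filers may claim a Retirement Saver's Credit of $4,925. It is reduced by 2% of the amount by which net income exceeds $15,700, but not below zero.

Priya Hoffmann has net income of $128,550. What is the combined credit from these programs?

Small Business Credit: 20% of the $27,850 excess over $100,700 is $5,570; credit = $5,825 − $5,570 = $255.
Education Credit: income exceeds $51,200 by $77,350, which is 31 full-or-partial $2,500 increments; reduction = 31 × $36 = $1,116, leaving $576.
Retirement Saver's Credit: 2% of the $112,850 excess over $15,700 is $2,257; credit = $4,925 − $2,257 = $2,668.
Total: $255 + $576 + $2,668 = $3,499.

$3,499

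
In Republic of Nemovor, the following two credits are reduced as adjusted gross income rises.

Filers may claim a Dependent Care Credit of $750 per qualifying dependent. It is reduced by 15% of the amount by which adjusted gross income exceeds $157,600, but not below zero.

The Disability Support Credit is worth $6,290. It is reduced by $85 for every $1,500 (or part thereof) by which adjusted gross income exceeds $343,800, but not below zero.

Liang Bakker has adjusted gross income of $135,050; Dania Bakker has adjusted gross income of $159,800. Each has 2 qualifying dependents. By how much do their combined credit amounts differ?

$330

Liang ($135,050): Dependent Care Credit: base = 2 × $750 = $1,500. $135,050 is at or below the $157,600 threshold, so the full $1,500 applies. Disability Support Credit: $135,050 is at or below the $343,800 threshold, so the full $6,290 applies. total $1,500 + $6,290 = $7,790
Dania ($159,800): Dependent Care Credit: base = 2 × $750 = $1,500. 15% of the $2,200 excess over $157,600 is $330; credit = $1,500 − $330 = $1,170. Disability Support Credit: $159,800 is at or below the $343,800 threshold, so the full $6,290 applies. total $1,170 + $6,290 = $7,460
Difference: |$7,790 − $7,460| = $330.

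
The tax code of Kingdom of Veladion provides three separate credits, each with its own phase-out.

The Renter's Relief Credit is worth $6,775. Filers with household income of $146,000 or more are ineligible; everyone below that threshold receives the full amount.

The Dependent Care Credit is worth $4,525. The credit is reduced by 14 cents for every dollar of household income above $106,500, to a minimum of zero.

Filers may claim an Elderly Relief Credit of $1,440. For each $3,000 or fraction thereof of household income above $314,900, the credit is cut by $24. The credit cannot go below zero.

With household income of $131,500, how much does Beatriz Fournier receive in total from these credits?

Renter's Relief Credit: $131,500 is below the $146,000 cutoff, so the full $6,775 applies.
Dependent Care Credit: 14% of the $25,000 excess over $106,500 is $3,500; credit = $4,525 − $3,500 = $1,025.
Elderly Relief Credit: $131,500 is at or below the $314,900 threshold, so the full $1,440 applies.
Total: $6,775 + $1,025 + $1,440 = $9,240.

$9,240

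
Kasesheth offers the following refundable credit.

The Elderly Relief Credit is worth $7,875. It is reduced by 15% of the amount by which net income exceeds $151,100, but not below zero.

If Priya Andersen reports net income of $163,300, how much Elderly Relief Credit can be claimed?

Elderly Relief Credit: 15% of the $12,200 excess over $151,100 is $1,830; credit = $7,875 − $1,830 = $6,045.

$6,045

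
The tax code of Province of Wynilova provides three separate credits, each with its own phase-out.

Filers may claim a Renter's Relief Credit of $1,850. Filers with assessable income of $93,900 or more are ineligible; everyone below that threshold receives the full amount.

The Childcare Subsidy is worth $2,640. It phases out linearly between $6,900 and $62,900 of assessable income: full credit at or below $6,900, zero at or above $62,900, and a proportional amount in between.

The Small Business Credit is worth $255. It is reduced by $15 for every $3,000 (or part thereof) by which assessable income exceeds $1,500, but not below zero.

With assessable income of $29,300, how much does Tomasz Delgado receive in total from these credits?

Renter's Relief Credit: $29,300 is below the $93,900 cutoff, so the full $1,850 applies.
Childcare Subsidy: $29,300 is $22,400 into a $56,000 phase-out range, leaving 33,600/56,000 of the credit: $2,640 × 33,600/56,000 = $1,584.
Small Business Credit: income exceeds $1,500 by $27,800, which is 10 full-or-partial $3,000 increments; reduction = 10 × $15 = $150, leaving $105.
Total: $1,850 + $1,584 + $105 = $3,539.

$3,539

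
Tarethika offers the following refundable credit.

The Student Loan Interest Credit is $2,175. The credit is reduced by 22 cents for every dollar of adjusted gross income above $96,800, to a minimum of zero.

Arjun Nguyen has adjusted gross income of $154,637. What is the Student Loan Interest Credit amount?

$0

Student Loan Interest Credit: 22% of the $57,837 excess over $96,800 is $12,724.14 ≥ base, so the credit is $0.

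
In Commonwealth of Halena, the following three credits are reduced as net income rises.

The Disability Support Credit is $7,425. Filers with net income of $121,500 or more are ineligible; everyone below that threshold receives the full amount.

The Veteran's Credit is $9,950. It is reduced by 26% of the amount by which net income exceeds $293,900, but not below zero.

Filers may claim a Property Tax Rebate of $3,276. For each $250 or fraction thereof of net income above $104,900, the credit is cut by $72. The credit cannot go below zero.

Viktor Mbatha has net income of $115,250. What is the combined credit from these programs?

Disability Support Credit: $115,250 is below the $121,500 cutoff, so the full $7,425 applies.
Veteran's Credit: $115,250 is at or below the $293,900 threshold, so the full $9,950 applies.
Property Tax Rebate: income exceeds $104,900 by $10,350, which is 42 full-or-partial $250 increments; reduction = 42 × $72 = $3,024, leaving $252.
Total: $7,425 + $9,950 + $252 = $17,627.

$17,627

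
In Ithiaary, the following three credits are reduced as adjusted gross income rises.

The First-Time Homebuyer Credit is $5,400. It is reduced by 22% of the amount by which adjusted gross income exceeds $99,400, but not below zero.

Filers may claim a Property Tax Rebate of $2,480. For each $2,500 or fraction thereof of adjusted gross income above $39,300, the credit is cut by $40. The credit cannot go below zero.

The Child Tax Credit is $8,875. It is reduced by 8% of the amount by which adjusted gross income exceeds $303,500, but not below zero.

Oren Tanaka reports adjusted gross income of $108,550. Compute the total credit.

$13,622

First-Time Homebuyer Credit: 22% of the $9,150 excess over $99,400 is $2,013; credit = $5,400 − $2,013 = $3,387.
Property Tax Rebate: income exceeds $39,300 by $69,250, which is 28 full-or-partial $2,500 increments; reduction = 28 × $40 = $1,120, leaving $1,360.
Child Tax Credit: $108,550 is at or below the $303,500 threshold, so the full $8,875 applies.
Total: $3,387 + $1,360 + $8,875 = $13,622.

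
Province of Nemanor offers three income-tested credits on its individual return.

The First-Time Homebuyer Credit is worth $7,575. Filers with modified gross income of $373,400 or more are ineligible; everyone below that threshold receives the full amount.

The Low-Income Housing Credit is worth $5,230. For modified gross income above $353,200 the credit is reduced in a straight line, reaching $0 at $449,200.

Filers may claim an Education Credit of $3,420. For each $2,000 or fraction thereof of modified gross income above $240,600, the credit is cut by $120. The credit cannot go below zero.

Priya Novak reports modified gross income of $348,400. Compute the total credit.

$12,805

First-Time Homebuyer Credit: $348,400 is below the $373,400 cutoff, so the full $7,575 applies.
Low-Income Housing Credit: $348,400 is at or below the $353,200 threshold, so the full $5,230 applies.
Education Credit: income exceeds $240,600 by $107,800 → 54 increments × $120 = $6,480 ≥ base, so the credit is $0.
Total: $7,575 + $5,230 + $0 = $12,805.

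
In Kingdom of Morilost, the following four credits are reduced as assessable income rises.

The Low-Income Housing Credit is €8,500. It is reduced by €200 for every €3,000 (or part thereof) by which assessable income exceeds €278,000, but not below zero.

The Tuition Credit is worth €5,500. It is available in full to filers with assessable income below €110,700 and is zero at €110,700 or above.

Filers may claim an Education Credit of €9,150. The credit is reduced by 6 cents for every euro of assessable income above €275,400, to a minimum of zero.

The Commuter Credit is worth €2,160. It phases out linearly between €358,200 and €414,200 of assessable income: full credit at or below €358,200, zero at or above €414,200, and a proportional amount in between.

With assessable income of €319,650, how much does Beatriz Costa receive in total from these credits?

€14,355

Low-Income Housing Credit: income exceeds €278,000 by €41,650, which is 14 full-or-partial €3,000 increments; reduction = 14 × €200 = €2,800, leaving €5,700.
Tuition Credit: €319,650 meets or exceeds the €110,700 cutoff, so the credit is €0.
Education Credit: 6% of the €44,250 excess over €275,400 is €2,655; credit = €9,150 − €2,655 = €6,495.
Commuter Credit: €319,650 is at or below the €358,200 threshold, so the full €2,160 applies.
Total: €5,700 + €0 + €6,495 + €2,160 = €14,355.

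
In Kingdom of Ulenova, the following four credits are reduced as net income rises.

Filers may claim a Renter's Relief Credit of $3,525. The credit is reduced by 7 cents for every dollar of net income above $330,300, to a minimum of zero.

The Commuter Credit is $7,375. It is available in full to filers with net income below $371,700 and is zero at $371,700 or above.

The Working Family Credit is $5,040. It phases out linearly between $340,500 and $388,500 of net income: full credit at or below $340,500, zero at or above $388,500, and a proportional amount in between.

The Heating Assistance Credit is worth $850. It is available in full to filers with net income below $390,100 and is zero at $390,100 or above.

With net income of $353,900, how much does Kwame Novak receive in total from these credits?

Renter's Relief Credit: 7% of the $23,600 excess over $330,300 is $1,652; credit = $3,525 − $1,652 = $1,873.
Commuter Credit: $353,900 is below the $371,700 cutoff, so the full $7,375 applies.
Working Family Credit: $353,900 is $13,400 into a $48,000 phase-out range, leaving 34,600/48,000 of the credit: $5,040 × 34,600/48,000 = $3,633.
Heating Assistance Credit: $353,900 is below the $390,100 cutoff, so the full $850 applies.
Total: $1,873 + $7,375 + $3,633 + $850 = $13,731.

$13,731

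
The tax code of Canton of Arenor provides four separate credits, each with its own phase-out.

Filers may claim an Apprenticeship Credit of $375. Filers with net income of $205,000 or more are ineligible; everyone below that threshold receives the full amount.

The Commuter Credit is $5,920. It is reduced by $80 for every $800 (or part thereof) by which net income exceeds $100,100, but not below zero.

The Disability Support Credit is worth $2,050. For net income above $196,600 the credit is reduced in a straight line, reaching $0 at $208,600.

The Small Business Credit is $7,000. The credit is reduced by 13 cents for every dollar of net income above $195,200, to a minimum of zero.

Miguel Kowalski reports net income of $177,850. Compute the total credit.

Apprenticeship Credit: $177,850 is below the $205,000 cutoff, so the full $375 applies.
Commuter Credit: income exceeds $100,100 by $77,750 → 98 increments × $80 = $7,840 ≥ base, so the credit is $0.
Disability Support Credit: $177,850 is at or below the $196,600 threshold, so the full $2,050 applies.
Small Business Credit: $177,850 is at or below the $195,200 threshold, so the full $7,000 applies.
Total: $375 + $0 + $2,050 + $7,000 = $9,425.

$9,425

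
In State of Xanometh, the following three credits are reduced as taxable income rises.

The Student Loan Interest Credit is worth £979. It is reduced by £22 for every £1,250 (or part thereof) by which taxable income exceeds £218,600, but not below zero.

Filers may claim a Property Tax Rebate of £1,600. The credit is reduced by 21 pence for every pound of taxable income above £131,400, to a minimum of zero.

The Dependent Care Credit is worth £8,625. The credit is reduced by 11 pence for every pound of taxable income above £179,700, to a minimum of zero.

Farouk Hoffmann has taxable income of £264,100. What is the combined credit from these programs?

£165

Student Loan Interest Credit: income exceeds £218,600 by £45,500, which is 37 full-or-partial £1,250 increments; reduction = 37 × £22 = £814, leaving £165.
Property Tax Rebate: 21% of the £132,700 excess over £131,400 is £27,867 ≥ base, so the credit is £0.
Dependent Care Credit: 11% of the £84,400 excess over £179,700 is £9,284 ≥ base, so the credit is £0.
Total: £165 + £0 + £0 = £165.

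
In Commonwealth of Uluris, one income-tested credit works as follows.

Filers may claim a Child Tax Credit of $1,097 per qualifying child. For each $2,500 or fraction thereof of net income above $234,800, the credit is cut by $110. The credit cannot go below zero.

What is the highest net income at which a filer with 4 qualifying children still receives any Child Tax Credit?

Full credit = 4 × $1,097 = $4,388.
After 39 increments the reduction is 39 × $110 = $4,290, leaving $98; one more increment wipes it out. Increment 39 ends at excess 39 × $2,500 = $97,500, so the highest qualifying income is $234,800 + $97,500 = $332,300.

$332,300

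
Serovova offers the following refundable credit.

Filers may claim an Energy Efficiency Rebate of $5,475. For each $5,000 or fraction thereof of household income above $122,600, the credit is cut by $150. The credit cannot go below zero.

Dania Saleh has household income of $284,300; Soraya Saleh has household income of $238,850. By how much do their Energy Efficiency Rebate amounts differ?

Dania ($284,300): Energy Efficiency Rebate: income exceeds $122,600 by $161,700, which is 33 full-or-partial $5,000 increments; reduction = 33 × $150 = $4,950, leaving $525.
Soraya ($238,850): Energy Efficiency Rebate: income exceeds $122,600 by $116,250, which is 24 full-or-partial $5,000 increments; reduction = 24 × $150 = $3,600, leaving $1,875.
Difference: |$525 − $1,875| = $1,350.

$1,350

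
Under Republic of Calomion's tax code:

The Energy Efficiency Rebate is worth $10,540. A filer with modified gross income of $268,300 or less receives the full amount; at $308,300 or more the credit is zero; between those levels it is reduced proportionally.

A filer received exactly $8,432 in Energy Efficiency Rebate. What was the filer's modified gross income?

$8,432 is 8,432/10,540 of the full $10,540, so 2,108/10,540 of the $40,000 range has been used: income = $268,300 + $40,000 × 2,108/10,540 = $276,300.

$276,300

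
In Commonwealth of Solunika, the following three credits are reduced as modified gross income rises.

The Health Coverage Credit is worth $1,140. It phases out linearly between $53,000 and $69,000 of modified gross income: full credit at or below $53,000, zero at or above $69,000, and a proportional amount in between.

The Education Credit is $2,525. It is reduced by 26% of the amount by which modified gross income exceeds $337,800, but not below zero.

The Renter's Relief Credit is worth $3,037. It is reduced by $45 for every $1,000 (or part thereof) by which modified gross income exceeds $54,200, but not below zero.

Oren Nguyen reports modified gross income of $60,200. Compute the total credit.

$5,919

Health Coverage Credit: $60,200 is $7,200 into a $16,000 phase-out range, leaving 8,800/16,000 of the credit: $1,140 × 8,800/16,000 = $627.
Education Credit: $60,200 is at or below the $337,800 threshold, so the full $2,525 applies.
Renter's Relief Credit: income exceeds $54,200 by $6,000, which is 6 full-or-partial $1,000 increments; reduction = 6 × $45 = $270, leaving $2,767.
Total: $627 + $2,525 + $2,767 = $5,919.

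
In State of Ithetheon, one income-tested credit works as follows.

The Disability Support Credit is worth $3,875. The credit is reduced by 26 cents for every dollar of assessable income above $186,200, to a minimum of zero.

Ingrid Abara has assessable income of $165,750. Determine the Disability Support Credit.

$3,875

Disability Support Credit: $165,750 is at or below the $186,200 threshold, so the full $3,875 applies.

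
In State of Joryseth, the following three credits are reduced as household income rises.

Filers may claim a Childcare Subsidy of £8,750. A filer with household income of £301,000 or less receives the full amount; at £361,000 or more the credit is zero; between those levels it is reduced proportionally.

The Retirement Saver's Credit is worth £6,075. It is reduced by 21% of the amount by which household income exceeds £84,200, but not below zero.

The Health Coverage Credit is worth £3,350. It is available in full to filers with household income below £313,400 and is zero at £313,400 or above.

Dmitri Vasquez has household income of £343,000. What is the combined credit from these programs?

Childcare Subsidy: £343,000 is £42,000 into a £60,000 phase-out range, leaving 18,000/60,000 of the credit: £8,750 × 18,000/60,000 = £2,625.
Retirement Saver's Credit: 21% of the £258,800 excess over £84,200 is £54,348 ≥ base, so the credit is £0.
Health Coverage Credit: £343,000 meets or exceeds the £313,400 cutoff, so the credit is £0.
Total: £2,625 + £0 + £0 = £2,625.

£2,625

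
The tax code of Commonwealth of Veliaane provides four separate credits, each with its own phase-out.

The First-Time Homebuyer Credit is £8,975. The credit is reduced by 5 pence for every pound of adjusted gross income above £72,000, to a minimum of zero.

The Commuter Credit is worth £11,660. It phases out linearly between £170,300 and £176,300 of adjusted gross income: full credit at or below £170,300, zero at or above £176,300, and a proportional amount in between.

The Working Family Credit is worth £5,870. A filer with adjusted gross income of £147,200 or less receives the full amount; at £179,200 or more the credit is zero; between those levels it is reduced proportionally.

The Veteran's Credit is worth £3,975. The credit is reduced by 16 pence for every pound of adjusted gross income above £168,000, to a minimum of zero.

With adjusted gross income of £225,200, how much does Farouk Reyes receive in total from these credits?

£1,315

First-Time Homebuyer Credit: 5% of the £153,200 excess over £72,000 is £7,660; credit = £8,975 − £7,660 = £1,315.
Commuter Credit: £225,200 is at or above £176,300, so the credit is £0.
Working Family Credit: £225,200 is at or above £179,200, so the credit is £0.
Veteran's Credit: 16% of the £57,200 excess over £168,000 is £9,152 ≥ base, so the credit is £0.
Total: £1,315 + £0 + £0 + £0 = £1,315.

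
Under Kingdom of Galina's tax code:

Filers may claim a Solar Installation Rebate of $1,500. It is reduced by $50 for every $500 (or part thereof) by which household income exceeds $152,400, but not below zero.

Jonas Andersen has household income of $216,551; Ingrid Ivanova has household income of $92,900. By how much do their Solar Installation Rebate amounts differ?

$1,500

Jonas ($216,551): Solar Installation Rebate: income exceeds $152,400 by $64,151 → 129 increments × $50 = $6,450 ≥ base, so the credit is $0.
Ingrid ($92,900): Solar Installation Rebate: $92,900 is at or below the $152,400 threshold, so the full $1,500 applies.
Difference: |$0 − $1,500| = $1,500.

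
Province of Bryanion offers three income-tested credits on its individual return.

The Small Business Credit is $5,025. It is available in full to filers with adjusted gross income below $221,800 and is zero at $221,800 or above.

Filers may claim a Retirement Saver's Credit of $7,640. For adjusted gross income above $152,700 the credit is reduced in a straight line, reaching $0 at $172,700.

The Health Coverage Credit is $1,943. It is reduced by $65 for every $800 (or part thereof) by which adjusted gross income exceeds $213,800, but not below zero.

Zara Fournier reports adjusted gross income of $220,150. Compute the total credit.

Small Business Credit: $220,150 is below the $221,800 cutoff, so the full $5,025 applies.
Retirement Saver's Credit: $220,150 is at or above $172,700, so the credit is $0.
Health Coverage Credit: income exceeds $213,800 by $6,350, which is 8 full-or-partial $800 increments; reduction = 8 × $65 = $520, leaving $1,423.
Total: $5,025 + $0 + $1,423 = $6,448.

$6,448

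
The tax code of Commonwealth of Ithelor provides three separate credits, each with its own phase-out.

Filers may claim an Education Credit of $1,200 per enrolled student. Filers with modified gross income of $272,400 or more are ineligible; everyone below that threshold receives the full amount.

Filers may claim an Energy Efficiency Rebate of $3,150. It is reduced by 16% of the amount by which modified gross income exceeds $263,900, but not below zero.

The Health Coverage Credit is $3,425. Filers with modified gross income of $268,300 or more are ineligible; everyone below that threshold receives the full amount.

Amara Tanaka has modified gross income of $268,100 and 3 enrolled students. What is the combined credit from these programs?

$9,503

Education Credit: base = 3 × $1,200 = $3,600. $268,100 is below the $272,400 cutoff, so the full $3,600 applies.
Energy Efficiency Rebate: 16% of the $4,200 excess over $263,900 is $672; credit = $3,150 − $672 = $2,478.
Health Coverage Credit: $268,100 is below the $268,300 cutoff, so the full $3,425 applies.
Total: $3,600 + $2,478 + $3,425 = $9,503.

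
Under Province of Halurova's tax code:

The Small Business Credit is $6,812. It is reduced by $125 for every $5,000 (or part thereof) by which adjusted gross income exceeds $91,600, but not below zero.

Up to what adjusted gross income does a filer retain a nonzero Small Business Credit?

After 54 increments the reduction is 54 × $125 = $6,750, leaving $62; one more increment wipes it out. Increment 54 ends at excess 54 × $5,000 = $270,000, so the highest qualifying income is $91,600 + $270,000 = $361,600.

$361,600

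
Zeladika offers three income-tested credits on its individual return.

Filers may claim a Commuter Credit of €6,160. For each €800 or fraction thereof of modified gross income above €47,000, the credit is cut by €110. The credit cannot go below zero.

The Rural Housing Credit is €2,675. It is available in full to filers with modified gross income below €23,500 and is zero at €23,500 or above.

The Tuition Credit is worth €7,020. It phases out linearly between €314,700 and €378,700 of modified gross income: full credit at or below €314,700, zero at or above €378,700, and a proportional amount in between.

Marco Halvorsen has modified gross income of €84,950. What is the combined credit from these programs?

€7,900

Commuter Credit: income exceeds €47,000 by €37,950, which is 48 full-or-partial €800 increments; reduction = 48 × €110 = €5,280, leaving €880.
Rural Housing Credit: €84,950 meets or exceeds the €23,500 cutoff, so the credit is €0.
Tuition Credit: €84,950 is at or below the €314,700 threshold, so the full €7,020 applies.
Total: €880 + €0 + €7,020 = €7,900.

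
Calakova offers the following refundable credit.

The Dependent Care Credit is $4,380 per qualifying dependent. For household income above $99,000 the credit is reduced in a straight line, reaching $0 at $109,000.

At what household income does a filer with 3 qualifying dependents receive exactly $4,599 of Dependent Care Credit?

$105,500

Full credit = 3 × $4,380 = $13,140.
$4,599 is 4,599/13,140 of the full $13,140, so 8,541/13,140 of the $10,000 range has been used: income = $99,000 + $10,000 × 8,541/13,140 = $105,500.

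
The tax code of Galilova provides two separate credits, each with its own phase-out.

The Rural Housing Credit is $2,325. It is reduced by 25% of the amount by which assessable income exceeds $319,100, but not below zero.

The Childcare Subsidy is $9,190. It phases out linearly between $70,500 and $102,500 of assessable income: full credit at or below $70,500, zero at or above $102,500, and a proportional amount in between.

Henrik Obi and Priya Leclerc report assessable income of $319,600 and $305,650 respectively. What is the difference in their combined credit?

$125

Henrik ($319,600): Rural Housing Credit: 25% of the $500 excess over $319,100 is $125; credit = $2,325 − $125 = $2,200. Childcare Subsidy: $319,600 is at or above $102,500, so the credit is $0. total $2,200 + $0 = $2,200
Priya ($305,650): Rural Housing Credit: $305,650 is at or below the $319,100 threshold, so the full $2,325 applies. Childcare Subsidy: $305,650 is at or above $102,500, so the credit is $0. total $2,325 + $0 = $2,325
Difference: |$2,200 − $2,325| = $125.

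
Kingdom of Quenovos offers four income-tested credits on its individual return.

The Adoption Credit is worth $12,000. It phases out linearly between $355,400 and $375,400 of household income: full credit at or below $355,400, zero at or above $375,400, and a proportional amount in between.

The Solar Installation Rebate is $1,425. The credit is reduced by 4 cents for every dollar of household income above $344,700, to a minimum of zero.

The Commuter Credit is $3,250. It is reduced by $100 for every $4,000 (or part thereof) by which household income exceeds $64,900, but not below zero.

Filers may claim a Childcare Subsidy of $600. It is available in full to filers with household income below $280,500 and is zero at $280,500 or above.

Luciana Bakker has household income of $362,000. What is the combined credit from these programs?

$8,773

Adoption Credit: $362,000 is $6,600 into a $20,000 phase-out range, leaving 13,400/20,000 of the credit: $12,000 × 13,400/20,000 = $8,040.
Solar Installation Rebate: 4% of the $17,300 excess over $344,700 is $692; credit = $1,425 − $692 = $733.
Commuter Credit: income exceeds $64,900 by $297,100 → 75 increments × $100 = $7,500 ≥ base, so the credit is $0.
Childcare Subsidy: $362,000 meets or exceeds the $280,500 cutoff, so the credit is $0.
Total: $8,040 + $733 + $0 + $0 = $8,773.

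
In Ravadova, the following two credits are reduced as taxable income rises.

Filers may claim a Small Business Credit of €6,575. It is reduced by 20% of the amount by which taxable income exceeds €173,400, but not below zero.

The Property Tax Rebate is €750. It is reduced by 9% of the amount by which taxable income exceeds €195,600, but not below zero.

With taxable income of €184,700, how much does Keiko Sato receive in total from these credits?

Small Business Credit: 20% of the €11,300 excess over €173,400 is €2,260; credit = €6,575 − €2,260 = €4,315.
Property Tax Rebate: €184,700 is at or below the €195,600 threshold, so the full €750 applies.
Total: €4,315 + €750 = €5,065.

€5,065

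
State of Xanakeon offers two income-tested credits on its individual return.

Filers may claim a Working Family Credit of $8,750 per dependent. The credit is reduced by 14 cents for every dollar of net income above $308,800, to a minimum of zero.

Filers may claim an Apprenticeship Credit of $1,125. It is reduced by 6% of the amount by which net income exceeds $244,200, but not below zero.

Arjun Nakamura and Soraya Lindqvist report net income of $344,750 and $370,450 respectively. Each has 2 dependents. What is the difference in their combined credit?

$3,598

Arjun ($344,750): Working Family Credit: base = 2 × $8,750 = $17,500. 14% of the $35,950 excess over $308,800 is $5,033; credit = $17,500 − $5,033 = $12,467. Apprenticeship Credit: 6% of the $100,550 excess over $244,200 is $6,033 ≥ base, so the credit is $0. total $12,467 + $0 = $12,467
Soraya ($370,450): Working Family Credit: base = 2 × $8,750 = $17,500. 14% of the $61,650 excess over $308,800 is $8,631; credit = $17,500 − $8,631 = $8,869. Apprenticeship Credit: 6% of the $126,250 excess over $244,200 is $7,575 ≥ base, so the credit is $0. total $8,869 + $0 = $8,869
Difference: |$12,467 − $8,869| = $3,598.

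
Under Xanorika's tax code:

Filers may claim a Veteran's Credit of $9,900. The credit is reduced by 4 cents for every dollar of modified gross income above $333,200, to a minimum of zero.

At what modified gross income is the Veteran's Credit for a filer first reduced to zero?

$580,700

The credit falls by 4% of each dollar above $333,200, so it reaches zero when the excess is $9,900 / 4% = $247,500: income = $333,200 + $247,500 = $580,700.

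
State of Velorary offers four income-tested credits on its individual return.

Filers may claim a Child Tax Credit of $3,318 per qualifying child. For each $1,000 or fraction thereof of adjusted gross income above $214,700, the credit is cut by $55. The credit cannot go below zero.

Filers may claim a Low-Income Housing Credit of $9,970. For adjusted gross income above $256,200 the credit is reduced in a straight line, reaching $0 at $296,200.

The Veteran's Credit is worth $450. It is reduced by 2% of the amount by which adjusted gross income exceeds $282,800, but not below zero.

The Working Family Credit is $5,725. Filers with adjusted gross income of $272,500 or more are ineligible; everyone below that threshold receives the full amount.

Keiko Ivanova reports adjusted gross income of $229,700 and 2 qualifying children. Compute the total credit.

Child Tax Credit: base = 2 × $3,318 = $6,636. income exceeds $214,700 by $15,000, which is 15 full-or-partial $1,000 increments; reduction = 15 × $55 = $825, leaving $5,811.
Low-Income Housing Credit: $229,700 is at or below the $256,200 threshold, so the full $9,970 applies.
Veteran's Credit: $229,700 is at or below the $282,800 threshold, so the full $450 applies.
Working Family Credit: $229,700 is below the $272,500 cutoff, so the full $5,725 applies.
Total: $5,811 + $9,970 + $450 + $5,725 = $21,956.

$21,956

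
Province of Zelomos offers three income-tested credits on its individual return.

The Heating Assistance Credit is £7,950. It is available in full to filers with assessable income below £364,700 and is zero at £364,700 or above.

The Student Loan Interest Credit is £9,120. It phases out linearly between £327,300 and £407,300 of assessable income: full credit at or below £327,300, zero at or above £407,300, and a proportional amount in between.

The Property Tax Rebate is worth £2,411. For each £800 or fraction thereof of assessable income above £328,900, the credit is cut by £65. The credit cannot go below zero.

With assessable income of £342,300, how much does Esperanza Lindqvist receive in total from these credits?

Heating Assistance Credit: £342,300 is below the £364,700 cutoff, so the full £7,950 applies.
Student Loan Interest Credit: £342,300 is £15,000 into a £80,000 phase-out range, leaving 65,000/80,000 of the credit: £9,120 × 65,000/80,000 = £7,410.
Property Tax Rebate: income exceeds £328,900 by £13,400, which is 17 full-or-partial £800 increments; reduction = 17 × £65 = £1,105, leaving £1,306.
Total: £7,950 + £7,410 + £1,306 = £16,666.

£16,666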